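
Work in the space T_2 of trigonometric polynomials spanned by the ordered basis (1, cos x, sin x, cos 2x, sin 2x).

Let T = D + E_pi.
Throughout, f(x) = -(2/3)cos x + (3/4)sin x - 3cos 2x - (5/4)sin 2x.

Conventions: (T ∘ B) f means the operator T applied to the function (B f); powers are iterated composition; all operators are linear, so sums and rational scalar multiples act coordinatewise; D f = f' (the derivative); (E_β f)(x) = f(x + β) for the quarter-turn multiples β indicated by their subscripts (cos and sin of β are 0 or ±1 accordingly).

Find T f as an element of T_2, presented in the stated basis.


D f = (3/4)cos x + (2/3)sin x - (5/2)cos 2x + 6sin 2x
E_pi f = (2/3)cos x - (3/4)sin x - 3cos 2x - (5/4)sin 2x
(D + E_pi) f = (17/12)cos x - (1/12)sin x - (11/2)cos 2x + (19/4)sin 2x

the result is g(x) = (17/12)cos x - (1/12)sin x - (11/2)cos 2x + (19/4)sin 2x


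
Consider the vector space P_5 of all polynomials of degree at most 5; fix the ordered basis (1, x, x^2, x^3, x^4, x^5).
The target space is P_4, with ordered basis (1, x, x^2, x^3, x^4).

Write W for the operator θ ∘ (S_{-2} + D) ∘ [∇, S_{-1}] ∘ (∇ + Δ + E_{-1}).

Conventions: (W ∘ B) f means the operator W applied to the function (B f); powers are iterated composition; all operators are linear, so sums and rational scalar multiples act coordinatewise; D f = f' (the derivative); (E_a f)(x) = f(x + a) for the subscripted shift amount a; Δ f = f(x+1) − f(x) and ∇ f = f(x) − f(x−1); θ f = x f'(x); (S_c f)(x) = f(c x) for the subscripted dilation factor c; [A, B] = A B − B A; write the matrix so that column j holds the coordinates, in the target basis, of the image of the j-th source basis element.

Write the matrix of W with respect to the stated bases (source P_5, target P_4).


the matrix is [[0, 0, 0, 0, 0, 0]; [0, 0, -8, -36, -112, -320]; [0, 0, 0, -48, -144, -400]; [0, 0, 0, 0, -192, -1080]; [0, 0, 0, 0, 0, -640]] (rows listed top to bottom)

image of 1: 0
image of x: 0
image of x^2: -8x
image of x^3: -48x^2 - 36x
image of x^4: -192x^3 - 144x^2 - 112x
image of x^5: -640x^4 - 1080x^3 - 400x^2 - 320x
each image's coordinates form column j of the matrix


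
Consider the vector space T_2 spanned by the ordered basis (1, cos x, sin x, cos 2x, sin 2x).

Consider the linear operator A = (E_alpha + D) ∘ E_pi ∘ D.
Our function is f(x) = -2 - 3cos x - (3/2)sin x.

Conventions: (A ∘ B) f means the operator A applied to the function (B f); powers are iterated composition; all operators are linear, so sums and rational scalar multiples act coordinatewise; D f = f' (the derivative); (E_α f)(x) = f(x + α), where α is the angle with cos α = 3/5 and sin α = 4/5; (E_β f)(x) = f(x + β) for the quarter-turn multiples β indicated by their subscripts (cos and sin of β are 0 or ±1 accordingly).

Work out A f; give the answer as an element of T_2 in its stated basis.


g(x) = -(9/2)cos x - (9/2)sin x

D f = -(3/2)cos x + 3sin x
E_pi D f = (3/2)cos x - 3sin x
E_alpha E_pi D f = -(3/2)cos x - 3sin x
D E_pi D f = -3cos x - (3/2)sin x
(E_alpha + D) E_pi D f = -(9/2)cos x - (9/2)sin x


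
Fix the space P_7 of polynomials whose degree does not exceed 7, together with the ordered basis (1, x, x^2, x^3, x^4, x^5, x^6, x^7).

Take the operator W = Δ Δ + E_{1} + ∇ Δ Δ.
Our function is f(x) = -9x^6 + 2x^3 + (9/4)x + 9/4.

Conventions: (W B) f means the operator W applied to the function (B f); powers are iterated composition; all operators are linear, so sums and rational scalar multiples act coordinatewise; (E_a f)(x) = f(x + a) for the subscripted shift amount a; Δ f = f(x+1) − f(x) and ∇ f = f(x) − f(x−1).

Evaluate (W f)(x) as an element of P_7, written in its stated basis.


Δ f = -54x^5 - 135x^4 - 180x^3 - 129x^2 - 48x - 19/4
Δ Δ f = -270x^4 - 1080x^3 - 1890x^2 - 1608x - 546
E_{1} f = -9x^6 - 54x^5 - 135x^4 - 178x^3 - 129x^2 - (183/4)x - 5/2
Δ f = -54x^5 - 135x^4 - 180x^3 - 129x^2 - 48x - 19/4
Δ Δ f = -270x^4 - 1080x^3 - 1890x^2 - 1608x - 546
∇ Δ Δ f = -1080x^3 - 1620x^2 - 1620x - 528
(Δ Δ + E_{1} + ∇ Δ Δ) f = -9x^6 - 54x^5 - 405x^4 - 2338x^3 - 3639x^2 - (13095/4)x - 2153/2

the image equals g(x) = -9x^6 - 54x^5 - 405x^4 - 2338x^3 - 3639x^2 - (13095/4)x - 2153/2


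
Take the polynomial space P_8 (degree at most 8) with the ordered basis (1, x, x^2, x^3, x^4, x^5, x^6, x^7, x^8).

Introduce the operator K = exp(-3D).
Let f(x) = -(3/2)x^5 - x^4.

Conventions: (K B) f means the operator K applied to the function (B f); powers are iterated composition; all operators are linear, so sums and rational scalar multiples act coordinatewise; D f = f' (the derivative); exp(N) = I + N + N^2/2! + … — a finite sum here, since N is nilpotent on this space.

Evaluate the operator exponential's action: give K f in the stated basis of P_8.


order-1 term: (45/2)x^4 + 12x^3
order-2 term: -135x^3 - 54x^2
order-3 term: 405x^2 + 108x
order-4 term: -(1215/2)x - 81
order-5 term: 729/2
the series for exp(-3D) f terminates at order 5
exp(-3D) f = -(3/2)x^5 + (43/2)x^4 - 123x^3 + 351x^2 - (999/2)x + 567/2

the image equals g(x) = -(3/2)x^5 + (43/2)x^4 - 123x^3 + 351x^2 - (999/2)x + 567/2


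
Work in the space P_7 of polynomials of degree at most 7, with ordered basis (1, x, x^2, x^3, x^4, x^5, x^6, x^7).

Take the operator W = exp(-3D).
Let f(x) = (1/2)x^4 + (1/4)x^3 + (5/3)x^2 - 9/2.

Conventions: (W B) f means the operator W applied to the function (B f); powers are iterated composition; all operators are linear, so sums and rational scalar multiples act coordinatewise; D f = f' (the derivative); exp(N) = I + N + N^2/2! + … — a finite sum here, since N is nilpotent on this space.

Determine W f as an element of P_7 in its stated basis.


order-1 term: -6x^3 - (9/4)x^2 - 10x
order-2 term: 27x^2 + (27/4)x + 15
order-3 term: -54x - 27/4
order-4 term: 81/2
the series for exp(-3D) f terminates at order 4
exp(-3D) f = (1/2)x^4 - (23/4)x^3 + (317/12)x^2 - (229/4)x + 177/4

the image equals g(x) = (1/2)x^4 - (23/4)x^3 + (317/12)x^2 - (229/4)x + 177/4


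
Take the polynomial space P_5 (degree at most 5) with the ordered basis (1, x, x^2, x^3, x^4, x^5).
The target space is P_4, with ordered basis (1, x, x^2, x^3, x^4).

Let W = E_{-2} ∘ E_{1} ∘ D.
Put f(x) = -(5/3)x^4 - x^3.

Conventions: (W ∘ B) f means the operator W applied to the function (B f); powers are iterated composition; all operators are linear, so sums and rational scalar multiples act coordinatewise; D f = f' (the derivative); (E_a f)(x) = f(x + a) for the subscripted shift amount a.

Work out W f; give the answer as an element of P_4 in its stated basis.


D f = -(20/3)x^3 - 3x^2
E_{1} D f = -(20/3)x^3 - 23x^2 - 26x - 29/3
E_{-2} (E_{1} ∘ D) f = -(20/3)x^3 + 17x^2 - 14x + 11/3

the result is g(x) = -(20/3)x^3 + 17x^2 - 14x + 11/3


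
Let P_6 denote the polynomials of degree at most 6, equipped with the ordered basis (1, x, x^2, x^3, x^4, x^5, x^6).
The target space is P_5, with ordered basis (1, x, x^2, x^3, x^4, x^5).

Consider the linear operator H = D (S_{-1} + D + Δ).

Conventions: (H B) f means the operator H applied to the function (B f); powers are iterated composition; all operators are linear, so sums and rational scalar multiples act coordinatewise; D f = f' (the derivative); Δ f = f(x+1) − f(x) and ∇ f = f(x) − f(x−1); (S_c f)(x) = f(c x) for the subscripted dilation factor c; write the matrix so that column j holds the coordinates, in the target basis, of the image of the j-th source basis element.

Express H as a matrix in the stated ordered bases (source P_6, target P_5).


image of 1: 0
image of x: -1
image of x^2: 2x + 4
image of x^3: -3x^2 + 12x + 3
image of x^4: 4x^3 + 24x^2 + 12x + 4
image of x^5: -5x^4 + 40x^3 + 30x^2 + 20x + 5
image of x^6: 6x^5 + 60x^4 + 60x^3 + 60x^2 + 30x + 6
each image's coordinates form column j of the matrix

the matrix is [[0, -1, 4, 3, 4, 5, 6]; [0, 0, 2, 12, 12, 20, 30]; [0, 0, 0, -3, 24, 30, 60]; [0, 0, 0, 0, 4, 40, 60]; [0, 0, 0, 0, 0, -5, 60]; [0, 0, 0, 0, 0, 0, 6]] (rows listed top to bottom)


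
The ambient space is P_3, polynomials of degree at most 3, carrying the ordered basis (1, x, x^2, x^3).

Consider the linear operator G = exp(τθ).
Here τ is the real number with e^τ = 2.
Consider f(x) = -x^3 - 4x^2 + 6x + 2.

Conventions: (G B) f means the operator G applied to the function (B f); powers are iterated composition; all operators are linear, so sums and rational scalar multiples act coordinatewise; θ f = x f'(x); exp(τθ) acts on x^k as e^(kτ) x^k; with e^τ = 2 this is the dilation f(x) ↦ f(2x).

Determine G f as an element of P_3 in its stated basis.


exp(τθ) x^k = e^(kτ) x^k; with e^τ = 2 this sends x^k to 2^k x^k
x ↦ 2 x
x^2 ↦ 4 x^2
x^3 ↦ 8 x^3
applying this coordinatewise to f: exp(τθ) f = -8x^3 - 16x^2 + 12x + 2

the image equals g(x) = -8x^3 - 16x^2 + 12x + 2


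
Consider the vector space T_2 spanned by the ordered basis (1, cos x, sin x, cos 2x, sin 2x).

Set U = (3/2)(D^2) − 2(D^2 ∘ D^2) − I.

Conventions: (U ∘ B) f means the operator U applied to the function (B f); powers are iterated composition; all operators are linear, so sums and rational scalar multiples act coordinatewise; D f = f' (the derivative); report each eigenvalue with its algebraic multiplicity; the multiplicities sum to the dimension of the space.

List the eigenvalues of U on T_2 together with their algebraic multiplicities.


image of 1: -1
image of cos x: -(9/2)cos x
image of sin x: -(9/2)sin x
image of cos 2x: -39cos 2x
image of sin 2x: -39sin 2x
the matrix is diagonal; its diagonal is (-1, -9/2, -9/2, -39, -39)
for a triangular matrix the eigenvalues are the diagonal entries, with algebraic multiplicity their repetition count

λ = -39 (multiplicity 2), λ = -9/2 (multiplicity 2), λ = -1 (multiplicity 1)


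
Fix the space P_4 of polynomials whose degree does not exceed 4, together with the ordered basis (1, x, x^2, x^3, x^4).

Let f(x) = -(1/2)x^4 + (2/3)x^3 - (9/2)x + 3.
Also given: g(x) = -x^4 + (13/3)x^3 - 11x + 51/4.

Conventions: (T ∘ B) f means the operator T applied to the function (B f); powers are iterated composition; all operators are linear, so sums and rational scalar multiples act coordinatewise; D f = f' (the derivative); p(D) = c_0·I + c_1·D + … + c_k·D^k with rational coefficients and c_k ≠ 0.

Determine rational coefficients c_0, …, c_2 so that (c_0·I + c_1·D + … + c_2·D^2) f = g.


D^0 f = -(1/2)x^4 + (2/3)x^3 - (9/2)x + 3
D^1 f = -2x^3 + 2x^2 - 9/2
D^2 f = -6x^2 + 4x
matching coefficients of g against c_0 f + c_1 Df + … from the top degree down determines the c_i
solution: c_0 = 2, c_1 = -3/2, c_2 = -1/2

c_0 = 2, c_1 = -3/2, c_2 = -1/2


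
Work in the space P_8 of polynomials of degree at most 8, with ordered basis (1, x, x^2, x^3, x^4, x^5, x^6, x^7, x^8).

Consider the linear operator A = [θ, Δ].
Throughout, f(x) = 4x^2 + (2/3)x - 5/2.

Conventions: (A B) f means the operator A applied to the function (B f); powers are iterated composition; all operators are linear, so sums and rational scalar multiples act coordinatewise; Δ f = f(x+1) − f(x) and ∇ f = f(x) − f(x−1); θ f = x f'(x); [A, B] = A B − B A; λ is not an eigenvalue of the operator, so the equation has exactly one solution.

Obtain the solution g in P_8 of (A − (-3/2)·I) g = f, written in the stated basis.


g(x) = (8/3)x^2 + 4x + 41/9

write g with unknown coordinates in the stated basis and equate coefficients in (A − (-3/2)·I) g = f
solving from the highest basis element down gives g = (8/3)x^2 + 4x + 41/9
check: A g = -(16/3)x - 28/3
so A g − (-3/2)·g = 4x^2 + (2/3)x - 5/2 = f ✓


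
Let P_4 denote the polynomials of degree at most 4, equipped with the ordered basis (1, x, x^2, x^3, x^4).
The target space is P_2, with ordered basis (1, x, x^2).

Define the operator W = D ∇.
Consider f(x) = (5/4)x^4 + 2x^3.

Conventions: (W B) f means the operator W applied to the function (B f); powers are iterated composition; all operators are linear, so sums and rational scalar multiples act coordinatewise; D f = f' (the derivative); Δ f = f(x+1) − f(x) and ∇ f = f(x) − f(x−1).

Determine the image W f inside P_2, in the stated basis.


∇ f = 5x^3 - (3/2)x^2 - x + 3/4
D ∇ f = 15x^2 - 3x - 1

g(x) = 15x^2 - 3x - 1


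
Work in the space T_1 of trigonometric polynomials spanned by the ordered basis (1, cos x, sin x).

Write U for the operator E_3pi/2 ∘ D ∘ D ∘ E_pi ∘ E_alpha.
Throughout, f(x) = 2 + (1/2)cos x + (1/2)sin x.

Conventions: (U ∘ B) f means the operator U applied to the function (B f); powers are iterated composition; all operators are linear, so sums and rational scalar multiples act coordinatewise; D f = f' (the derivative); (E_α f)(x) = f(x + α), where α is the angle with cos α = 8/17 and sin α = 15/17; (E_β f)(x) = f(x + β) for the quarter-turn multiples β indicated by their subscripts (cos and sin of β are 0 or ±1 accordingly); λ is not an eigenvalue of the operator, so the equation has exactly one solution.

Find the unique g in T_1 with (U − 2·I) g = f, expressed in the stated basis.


write g with unknown coordinates in the stated basis and equate coefficients in (U − 2·I) g = f
solving from the highest basis element down gives g = -1 - (11/50)cos x - (27/50)sin x
check: U g = (3/50)cos x - (29/50)sin x
so U g − 2·g = 2 + (1/2)cos x + (1/2)sin x = f ✓

the result is g(x) = -1 - (11/50)cos x - (27/50)sin x


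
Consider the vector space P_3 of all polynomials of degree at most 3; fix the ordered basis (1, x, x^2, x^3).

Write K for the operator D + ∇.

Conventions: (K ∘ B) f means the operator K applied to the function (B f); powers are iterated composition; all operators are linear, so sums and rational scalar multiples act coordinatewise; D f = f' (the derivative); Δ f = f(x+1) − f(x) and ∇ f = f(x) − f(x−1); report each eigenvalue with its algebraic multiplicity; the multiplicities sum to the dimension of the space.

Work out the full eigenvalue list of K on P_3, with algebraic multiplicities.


image of 1: 0
image of x: 2
image of x^2: 4x - 1
image of x^3: 6x^2 - 3x + 1
the matrix is upper triangular; its diagonal is (0, 0, 0, 0)
for a triangular matrix the eigenvalues are the diagonal entries, with algebraic multiplicity their repetition count

λ = 0 (multiplicity 4)


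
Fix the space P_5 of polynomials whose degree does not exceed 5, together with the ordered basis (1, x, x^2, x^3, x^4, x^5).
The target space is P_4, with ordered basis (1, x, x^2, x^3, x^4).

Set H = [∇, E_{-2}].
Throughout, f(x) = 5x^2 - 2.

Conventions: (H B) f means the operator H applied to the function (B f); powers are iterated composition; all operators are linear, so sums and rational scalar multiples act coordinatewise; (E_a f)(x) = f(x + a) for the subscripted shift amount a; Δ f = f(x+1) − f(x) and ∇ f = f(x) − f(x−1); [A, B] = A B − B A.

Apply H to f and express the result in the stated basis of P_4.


the image equals g(x) = 0

E_{-2} f = 5x^2 - 20x + 18
∇ E_{-2} f = 10x - 25
∇ f = 10x - 5
E_{-2} ∇ f = 10x - 25
[∇, E_{-2}] f = 0


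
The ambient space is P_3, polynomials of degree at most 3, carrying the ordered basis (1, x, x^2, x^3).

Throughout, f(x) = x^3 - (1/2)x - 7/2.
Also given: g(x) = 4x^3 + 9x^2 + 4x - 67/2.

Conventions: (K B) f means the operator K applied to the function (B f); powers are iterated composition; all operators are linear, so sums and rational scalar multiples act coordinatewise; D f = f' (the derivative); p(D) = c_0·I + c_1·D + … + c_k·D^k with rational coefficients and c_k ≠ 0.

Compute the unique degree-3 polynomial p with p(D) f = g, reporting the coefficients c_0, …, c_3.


D^0 f = x^3 - (1/2)x - 7/2
D^1 f = 3x^2 - 1/2
D^2 f = 6x
D^3 f = 6
matching coefficients of g against c_0 f + c_1 Df + … from the top degree down determines the c_i
solution: c_0 = 4, c_1 = 3, c_2 = 1, c_3 = -3

c_0 = 4, c_1 = 3, c_2 = 1, c_3 = -3


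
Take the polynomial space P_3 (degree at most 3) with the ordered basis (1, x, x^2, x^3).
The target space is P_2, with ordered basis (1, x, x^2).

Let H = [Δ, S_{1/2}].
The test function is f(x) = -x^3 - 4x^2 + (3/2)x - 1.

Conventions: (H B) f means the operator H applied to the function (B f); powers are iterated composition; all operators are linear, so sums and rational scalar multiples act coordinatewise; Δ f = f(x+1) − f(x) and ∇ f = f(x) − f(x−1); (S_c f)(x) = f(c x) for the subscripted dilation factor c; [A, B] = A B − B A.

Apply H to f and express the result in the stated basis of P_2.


S_{1/2} f = -(1/8)x^3 - x^2 + (3/4)x - 1
Δ S_{1/2} f = -(3/8)x^2 - (19/8)x - 3/8
Δ f = -3x^2 - 11x - 7/2
S_{1/2} Δ f = -(3/4)x^2 - (11/2)x - 7/2
[Δ, S_{1/2}] f = (3/8)x^2 + (25/8)x + 25/8

the image equals g(x) = (3/8)x^2 + (25/8)x + 25/8


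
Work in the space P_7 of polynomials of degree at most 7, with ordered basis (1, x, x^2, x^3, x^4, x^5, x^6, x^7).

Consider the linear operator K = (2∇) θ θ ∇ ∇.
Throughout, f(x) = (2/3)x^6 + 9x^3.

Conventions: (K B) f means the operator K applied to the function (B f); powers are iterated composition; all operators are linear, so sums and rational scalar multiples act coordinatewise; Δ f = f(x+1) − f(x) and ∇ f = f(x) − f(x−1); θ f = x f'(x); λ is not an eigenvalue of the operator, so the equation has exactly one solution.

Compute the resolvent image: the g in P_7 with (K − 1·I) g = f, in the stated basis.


the result is g(x) = -(2/3)x^6 - 2569x^3 + 8160x^2 - 9120x - 27388

write g with unknown coordinates in the stated basis and equate coefficients in (K − 1·I) g = f
solving from the highest basis element down gives g = -(2/3)x^6 - 2569x^3 + 8160x^2 - 9120x - 27388
check: K g = -2560x^3 + 8160x^2 - 9120x - 27388
so K g − 1·g = (2/3)x^6 + 9x^3 = f ✓


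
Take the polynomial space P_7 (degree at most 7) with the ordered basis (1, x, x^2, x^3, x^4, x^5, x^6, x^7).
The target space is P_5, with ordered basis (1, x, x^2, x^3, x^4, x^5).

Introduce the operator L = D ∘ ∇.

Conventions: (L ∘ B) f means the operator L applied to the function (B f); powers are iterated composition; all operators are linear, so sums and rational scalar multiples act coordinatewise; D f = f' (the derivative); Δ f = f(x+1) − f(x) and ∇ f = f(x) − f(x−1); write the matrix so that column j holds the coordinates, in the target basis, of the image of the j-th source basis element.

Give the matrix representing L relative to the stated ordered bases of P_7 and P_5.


image of 1: 0
image of x: 0
image of x^2: 2
image of x^3: 6x - 3
image of x^4: 12x^2 - 12x + 4
image of x^5: 20x^3 - 30x^2 + 20x - 5
image of x^6: 30x^4 - 60x^3 + 60x^2 - 30x + 6
image of x^7: 42x^5 - 105x^4 + 140x^3 - 105x^2 + 42x - 7
each image's coordinates form column j of the matrix

the matrix is [[0, 0, 2, -3, 4, -5, 6, -7]; [0, 0, 0, 6, -12, 20, -30, 42]; [0, 0, 0, 0, 12, -30, 60, -105]; [0, 0, 0, 0, 0, 20, -60, 140]; [0, 0, 0, 0, 0, 0, 30, -105]; [0, 0, 0, 0, 0, 0, 0, 42]] (rows listed top to bottom)


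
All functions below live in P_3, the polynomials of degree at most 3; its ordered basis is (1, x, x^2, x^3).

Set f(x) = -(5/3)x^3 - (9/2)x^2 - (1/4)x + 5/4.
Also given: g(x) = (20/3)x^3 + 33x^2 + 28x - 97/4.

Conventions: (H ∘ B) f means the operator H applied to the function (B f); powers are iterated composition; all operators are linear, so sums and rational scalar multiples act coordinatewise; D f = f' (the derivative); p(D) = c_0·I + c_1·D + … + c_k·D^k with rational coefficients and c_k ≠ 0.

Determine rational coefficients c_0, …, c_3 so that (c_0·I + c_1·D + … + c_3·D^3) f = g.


c_0 = -4, c_1 = -3, c_2 = 0, c_3 = 2

D^0 f = -(5/3)x^3 - (9/2)x^2 - (1/4)x + 5/4
D^1 f = -5x^2 - 9x - 1/4
D^2 f = -10x - 9
D^3 f = -10
matching coefficients of g against c_0 f + c_1 Df + … from the top degree down determines the c_i
solution: c_0 = -4, c_1 = -3, c_2 = 0, c_3 = 2


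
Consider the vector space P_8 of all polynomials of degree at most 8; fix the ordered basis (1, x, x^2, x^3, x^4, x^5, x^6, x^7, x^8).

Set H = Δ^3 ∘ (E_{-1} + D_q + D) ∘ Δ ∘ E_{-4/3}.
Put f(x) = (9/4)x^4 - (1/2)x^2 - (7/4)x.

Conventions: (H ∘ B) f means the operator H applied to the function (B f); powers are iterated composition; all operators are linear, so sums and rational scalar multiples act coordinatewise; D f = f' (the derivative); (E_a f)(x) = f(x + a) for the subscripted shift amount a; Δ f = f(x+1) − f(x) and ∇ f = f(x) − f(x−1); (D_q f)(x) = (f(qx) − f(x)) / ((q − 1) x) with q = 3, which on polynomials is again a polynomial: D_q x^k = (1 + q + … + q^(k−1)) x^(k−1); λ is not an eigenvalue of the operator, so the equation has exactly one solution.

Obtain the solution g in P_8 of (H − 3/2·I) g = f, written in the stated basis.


the result is g(x) = -(3/2)x^4 + (1/3)x^2 + (7/6)x - 24

write g with unknown coordinates in the stated basis and equate coefficients in (H − 3/2·I) g = f
solving from the highest basis element down gives g = -(3/2)x^4 + (1/3)x^2 + (7/6)x - 24
check: H g = -36
so H g − 3/2·g = (9/4)x^4 - (1/2)x^2 - (7/4)x = f ✓


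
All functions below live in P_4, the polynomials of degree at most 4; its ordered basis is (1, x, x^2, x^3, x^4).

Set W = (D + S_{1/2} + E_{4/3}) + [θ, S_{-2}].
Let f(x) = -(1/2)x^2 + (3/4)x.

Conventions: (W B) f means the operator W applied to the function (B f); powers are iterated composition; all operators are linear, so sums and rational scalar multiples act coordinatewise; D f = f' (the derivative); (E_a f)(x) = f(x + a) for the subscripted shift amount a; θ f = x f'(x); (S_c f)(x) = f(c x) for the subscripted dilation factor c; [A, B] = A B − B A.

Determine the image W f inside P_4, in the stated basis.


D f = -x + 3/4
S_{1/2} f = -(1/8)x^2 + (3/8)x
E_{4/3} f = -(1/2)x^2 - (7/12)x + 1/9
(D + S_{1/2} + E_{4/3}) f = -(5/8)x^2 - (29/24)x + 31/36
S_{-2} f = -2x^2 - (3/2)x
θ S_{-2} f = -4x^2 - (3/2)x
θ f = -x^2 + (3/4)x
S_{-2} θ f = -4x^2 - (3/2)x
[θ, S_{-2}] f = 0
((D + S_{1/2} + E_{4/3}) + [θ, S_{-2}]) f = -(5/8)x^2 - (29/24)x + 31/36

the image equals g(x) = -(5/8)x^2 - (29/24)x + 31/36


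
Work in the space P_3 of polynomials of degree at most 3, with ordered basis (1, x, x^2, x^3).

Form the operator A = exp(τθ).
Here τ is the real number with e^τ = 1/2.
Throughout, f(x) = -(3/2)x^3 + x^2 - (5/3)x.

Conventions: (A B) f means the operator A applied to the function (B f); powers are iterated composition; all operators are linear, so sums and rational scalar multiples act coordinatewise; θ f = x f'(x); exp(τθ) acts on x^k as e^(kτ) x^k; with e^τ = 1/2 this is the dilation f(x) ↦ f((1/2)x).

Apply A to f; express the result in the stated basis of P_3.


the image equals g(x) = -(3/16)x^3 + (1/4)x^2 - (5/6)x

exp(τθ) x^k = e^(kτ) x^k; with e^τ = 1/2 this sends x^k to (1/2)^k x^k
x ↦ 1/2 x
x^2 ↦ 1/4 x^2
x^3 ↦ 1/8 x^3
applying this coordinatewise to f: exp(τθ) f = -(3/16)x^3 + (1/4)x^2 - (5/6)x


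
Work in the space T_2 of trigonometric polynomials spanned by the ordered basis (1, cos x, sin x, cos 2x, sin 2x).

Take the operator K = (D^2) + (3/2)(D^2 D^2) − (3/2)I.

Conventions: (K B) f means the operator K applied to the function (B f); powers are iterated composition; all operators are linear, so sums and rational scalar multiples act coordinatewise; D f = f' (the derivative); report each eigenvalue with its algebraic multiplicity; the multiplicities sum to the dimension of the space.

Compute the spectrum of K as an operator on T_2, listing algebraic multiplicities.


image of 1: -3/2
image of cos x: -cos x
image of sin x: -sin x
image of cos 2x: (37/2)cos 2x
image of sin 2x: (37/2)sin 2x
the matrix is diagonal; its diagonal is (-3/2, -1, -1, 37/2, 37/2)
for a triangular matrix the eigenvalues are the diagonal entries, with algebraic multiplicity their repetition count

λ = -3/2 (multiplicity 1), λ = -1 (multiplicity 2), λ = 37/2 (multiplicity 2)


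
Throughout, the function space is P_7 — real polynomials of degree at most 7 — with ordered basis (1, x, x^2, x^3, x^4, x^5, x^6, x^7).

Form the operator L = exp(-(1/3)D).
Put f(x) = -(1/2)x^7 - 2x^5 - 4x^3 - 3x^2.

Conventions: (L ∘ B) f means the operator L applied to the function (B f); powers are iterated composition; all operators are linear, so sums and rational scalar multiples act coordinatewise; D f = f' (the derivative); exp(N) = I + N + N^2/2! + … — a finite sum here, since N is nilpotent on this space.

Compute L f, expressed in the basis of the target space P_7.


order-1 term: (7/6)x^6 + (10/3)x^4 + 4x^2 + 2x
order-2 term: -(7/6)x^5 - (20/9)x^3 - (4/3)x - 1/3
order-3 term: (35/54)x^4 + (20/27)x^2 + 4/27
order-4 term: -(35/162)x^3 - (10/81)x
order-5 term: (7/162)x^2 + 2/243
order-6 term: -(7/1458)x
order-7 term: 1/4374
the series for exp(-(1/3)D) f terminates at order 7
exp(-(1/3)D) f = -(1/2)x^7 + (7/6)x^6 - (19/6)x^5 + (215/54)x^4 - (1043/162)x^3 + (289/162)x^2 + (785/1458)x - 773/4374

the result is g(x) = -(1/2)x^7 + (7/6)x^6 - (19/6)x^5 + (215/54)x^4 - (1043/162)x^3 + (289/162)x^2 + (785/1458)x - 773/4374


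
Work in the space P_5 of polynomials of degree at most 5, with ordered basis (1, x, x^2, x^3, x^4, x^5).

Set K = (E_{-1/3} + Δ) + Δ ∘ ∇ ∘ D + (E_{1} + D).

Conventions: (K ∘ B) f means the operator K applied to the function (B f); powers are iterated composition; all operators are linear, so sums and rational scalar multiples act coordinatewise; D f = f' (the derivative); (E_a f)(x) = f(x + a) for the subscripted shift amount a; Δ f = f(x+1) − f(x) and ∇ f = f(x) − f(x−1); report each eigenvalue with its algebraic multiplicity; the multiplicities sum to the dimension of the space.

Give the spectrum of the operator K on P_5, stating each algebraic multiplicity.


image of 1: 2
image of x: 2x + 8/3
image of x^2: 2x^2 + (16/3)x + 19/9
image of x^3: 2x^3 + 8x^2 + (19/3)x + 215/27
image of x^4: 2x^4 + (32/3)x^3 + (38/3)x^2 + (860/27)x + 163/81
image of x^5: 2x^5 + (40/3)x^4 + (190/9)x^3 + (2150/27)x^2 + (815/81)x + 2915/243
the matrix is upper triangular; its diagonal is (2, 2, 2, 2, 2, 2)
for a triangular matrix the eigenvalues are the diagonal entries, with algebraic multiplicity their repetition count

λ = 2 (multiplicity 6)


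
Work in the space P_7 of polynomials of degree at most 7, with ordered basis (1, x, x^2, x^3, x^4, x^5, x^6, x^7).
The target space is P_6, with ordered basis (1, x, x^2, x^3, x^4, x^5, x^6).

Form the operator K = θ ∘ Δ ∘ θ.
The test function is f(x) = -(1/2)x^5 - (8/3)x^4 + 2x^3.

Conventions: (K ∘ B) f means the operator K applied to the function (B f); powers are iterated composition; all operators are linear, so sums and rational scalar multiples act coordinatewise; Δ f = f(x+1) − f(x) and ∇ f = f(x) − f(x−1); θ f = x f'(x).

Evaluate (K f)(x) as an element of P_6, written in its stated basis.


the result is g(x) = -50x^4 - 203x^3 - 142x^2 - (223/6)x

θ f = -(5/2)x^5 - (32/3)x^4 + 6x^3
Δ θ f = -(25/2)x^4 - (203/3)x^3 - 71x^2 - (223/6)x - 43/6
θ Δ θ f = -50x^4 - 203x^3 - 142x^2 - (223/6)x


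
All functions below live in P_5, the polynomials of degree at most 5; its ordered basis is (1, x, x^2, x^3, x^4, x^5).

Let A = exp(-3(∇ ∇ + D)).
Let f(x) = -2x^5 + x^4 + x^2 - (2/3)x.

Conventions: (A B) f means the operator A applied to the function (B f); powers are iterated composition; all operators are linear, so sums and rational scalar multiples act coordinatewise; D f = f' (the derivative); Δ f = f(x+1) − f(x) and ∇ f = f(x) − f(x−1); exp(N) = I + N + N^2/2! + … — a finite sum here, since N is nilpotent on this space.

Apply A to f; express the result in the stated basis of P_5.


order-1 term: 30x^4 + 108x^3 - 396x^2 + 486x - 226
order-2 term: -180x^3 - 1026x^2 + 1296x + 801
order-3 term: 540x^2 + 3132x - 324
order-4 term: -810x - 3159
order-5 term: 486
the series for exp(-3(∇ ∇ + D)) f terminates at order 5
exp(-3(∇ ∇ + D)) f = -2x^5 + 31x^4 - 72x^3 - 881x^2 + (12310/3)x - 2422

g(x) = -2x^5 + 31x^4 - 72x^3 - 881x^2 + (12310/3)x - 2422


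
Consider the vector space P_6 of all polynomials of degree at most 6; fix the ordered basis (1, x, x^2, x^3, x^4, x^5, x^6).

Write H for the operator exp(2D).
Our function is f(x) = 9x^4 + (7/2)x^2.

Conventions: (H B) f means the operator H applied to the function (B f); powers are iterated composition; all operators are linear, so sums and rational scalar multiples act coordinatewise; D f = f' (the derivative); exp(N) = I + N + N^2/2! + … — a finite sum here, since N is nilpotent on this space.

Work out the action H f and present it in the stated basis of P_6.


order-1 term: 72x^3 + 14x
order-2 term: 216x^2 + 14
order-3 term: 288x
order-4 term: 144
the series for exp(2D) f terminates at order 4
exp(2D) f = 9x^4 + 72x^3 + (439/2)x^2 + 302x + 158

the result is g(x) = 9x^4 + 72x^3 + (439/2)x^2 + 302x + 158


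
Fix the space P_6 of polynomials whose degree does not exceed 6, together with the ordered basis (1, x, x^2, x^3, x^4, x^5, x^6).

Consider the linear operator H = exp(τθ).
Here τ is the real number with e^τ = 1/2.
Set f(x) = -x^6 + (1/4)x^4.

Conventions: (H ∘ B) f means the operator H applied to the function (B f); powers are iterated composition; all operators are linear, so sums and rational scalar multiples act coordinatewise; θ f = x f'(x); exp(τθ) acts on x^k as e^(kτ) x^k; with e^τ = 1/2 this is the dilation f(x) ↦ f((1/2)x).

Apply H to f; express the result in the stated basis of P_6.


exp(τθ) x^k = e^(kτ) x^k; with e^τ = 1/2 this sends x^k to (1/2)^k x^k
x^4 ↦ 1/16 x^4
x^6 ↦ 1/64 x^6
applying this coordinatewise to f: exp(τθ) f = -(1/64)x^6 + (1/64)x^4

the image equals g(x) = -(1/64)x^6 + (1/64)x^4


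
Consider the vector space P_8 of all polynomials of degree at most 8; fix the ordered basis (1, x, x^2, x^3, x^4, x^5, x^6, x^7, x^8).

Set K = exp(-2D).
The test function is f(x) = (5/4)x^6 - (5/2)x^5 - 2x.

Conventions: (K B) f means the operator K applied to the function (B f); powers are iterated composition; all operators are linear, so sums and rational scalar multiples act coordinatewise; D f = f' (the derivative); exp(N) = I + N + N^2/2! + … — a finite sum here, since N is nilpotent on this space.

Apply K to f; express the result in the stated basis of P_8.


the result is g(x) = (5/4)x^6 - (35/2)x^5 + 100x^4 - 300x^3 + 500x^2 - 442x + 164

order-1 term: -15x^5 + 25x^4 + 4
order-2 term: 75x^4 - 100x^3
order-3 term: -200x^3 + 200x^2
order-4 term: 300x^2 - 200x
order-5 term: -240x + 80
order-6 term: 80
the series for exp(-2D) f terminates at order 6
exp(-2D) f = (5/4)x^6 - (35/2)x^5 + 100x^4 - 300x^3 + 500x^2 - 442x + 164


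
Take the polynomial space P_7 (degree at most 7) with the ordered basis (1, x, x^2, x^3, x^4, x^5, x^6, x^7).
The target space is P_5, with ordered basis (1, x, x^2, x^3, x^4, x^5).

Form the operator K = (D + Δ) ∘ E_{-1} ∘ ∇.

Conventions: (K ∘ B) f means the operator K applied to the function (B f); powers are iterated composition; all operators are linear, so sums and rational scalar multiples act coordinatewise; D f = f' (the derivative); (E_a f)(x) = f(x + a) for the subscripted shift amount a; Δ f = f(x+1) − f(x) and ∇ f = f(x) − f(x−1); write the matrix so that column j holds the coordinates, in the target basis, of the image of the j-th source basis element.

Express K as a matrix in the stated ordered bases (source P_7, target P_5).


image of 1: 0
image of x: 0
image of x^2: 4
image of x^3: 12x - 15
image of x^4: 24x^2 - 60x + 42
image of x^5: 40x^3 - 150x^2 + 210x - 105
image of x^6: 60x^4 - 300x^3 + 630x^2 - 630x + 248
image of x^7: 84x^5 - 525x^4 + 1470x^3 - 2205x^2 + 1736x - 567
each image's coordinates form column j of the matrix

the matrix is [[0, 0, 4, -15, 42, -105, 248, -567]; [0, 0, 0, 12, -60, 210, -630, 1736]; [0, 0, 0, 0, 24, -150, 630, -2205]; [0, 0, 0, 0, 0, 40, -300, 1470]; [0, 0, 0, 0, 0, 0, 60, -525]; [0, 0, 0, 0, 0, 0, 0, 84]] (rows listed top to bottom)


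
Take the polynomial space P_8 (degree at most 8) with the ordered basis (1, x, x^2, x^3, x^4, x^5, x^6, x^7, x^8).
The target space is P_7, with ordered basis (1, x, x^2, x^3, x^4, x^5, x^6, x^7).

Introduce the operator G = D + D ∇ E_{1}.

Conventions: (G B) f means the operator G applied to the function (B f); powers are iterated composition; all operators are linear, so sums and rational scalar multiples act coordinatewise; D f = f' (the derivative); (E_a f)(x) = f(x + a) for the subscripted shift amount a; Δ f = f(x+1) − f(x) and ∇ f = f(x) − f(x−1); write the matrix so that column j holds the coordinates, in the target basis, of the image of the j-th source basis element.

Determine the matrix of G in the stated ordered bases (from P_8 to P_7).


image of 1: 0
image of x: 1
image of x^2: 2x + 2
image of x^3: 3x^2 + 6x + 3
image of x^4: 4x^3 + 12x^2 + 12x + 4
image of x^5: 5x^4 + 20x^3 + 30x^2 + 20x + 5
image of x^6: 6x^5 + 30x^4 + 60x^3 + 60x^2 + 30x + 6
image of x^7: 7x^6 + 42x^5 + 105x^4 + 140x^3 + 105x^2 + 42x + 7
image of x^8: 8x^7 + 56x^6 + 168x^5 + 280x^4 + 280x^3 + 168x^2 + 56x + 8
each image's coordinates form column j of the matrix

the matrix is [[0, 1, 2, 3, 4, 5, 6, 7, 8]; [0, 0, 2, 6, 12, 20, 30, 42, 56]; [0, 0, 0, 3, 12, 30, 60, 105, 168]; [0, 0, 0, 0, 4, 20, 60, 140, 280]; [0, 0, 0, 0, 0, 5, 30, 105, 280]; [0, 0, 0, 0, 0, 0, 6, 42, 168]; [0, 0, 0, 0, 0, 0, 0, 7, 56]; [0, 0, 0, 0, 0, 0, 0, 0, 8]] (rows listed top to bottom)


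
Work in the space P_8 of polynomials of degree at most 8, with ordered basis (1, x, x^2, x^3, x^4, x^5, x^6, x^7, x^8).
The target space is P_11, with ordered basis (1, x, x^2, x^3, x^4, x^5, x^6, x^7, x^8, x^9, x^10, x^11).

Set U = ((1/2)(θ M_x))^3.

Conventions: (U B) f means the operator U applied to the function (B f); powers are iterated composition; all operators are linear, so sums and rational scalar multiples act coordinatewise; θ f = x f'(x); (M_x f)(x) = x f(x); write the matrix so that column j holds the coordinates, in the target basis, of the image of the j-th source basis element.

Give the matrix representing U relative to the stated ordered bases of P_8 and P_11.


image of 1: (3/4)x^3
image of x: 3x^4
image of x^2: (15/2)x^5
image of x^3: 15x^6
image of x^4: (105/4)x^7
image of x^5: 42x^8
image of x^6: 63x^9
image of x^7: 90x^10
image of x^8: (495/4)x^11
each image's coordinates form column j of the matrix

the matrix is [[0, 0, 0, 0, 0, 0, 0, 0, 0]; [0, 0, 0, 0, 0, 0, 0, 0, 0]; [0, 0, 0, 0, 0, 0, 0, 0, 0]; [3/4, 0, 0, 0, 0, 0, 0, 0, 0]; [0, 3, 0, 0, 0, 0, 0, 0, 0]; [0, 0, 15/2, 0, 0, 0, 0, 0, 0]; [0, 0, 0, 15, 0, 0, 0, 0, 0]; [0, 0, 0, 0, 105/4, 0, 0, 0, 0]; [0, 0, 0, 0, 0, 42, 0, 0, 0]; [0, 0, 0, 0, 0, 0, 63, 0, 0]; [0, 0, 0, 0, 0, 0, 0, 90, 0]; [0, 0, 0, 0, 0, 0, 0, 0, 495/4]] (rows listed top to bottom)


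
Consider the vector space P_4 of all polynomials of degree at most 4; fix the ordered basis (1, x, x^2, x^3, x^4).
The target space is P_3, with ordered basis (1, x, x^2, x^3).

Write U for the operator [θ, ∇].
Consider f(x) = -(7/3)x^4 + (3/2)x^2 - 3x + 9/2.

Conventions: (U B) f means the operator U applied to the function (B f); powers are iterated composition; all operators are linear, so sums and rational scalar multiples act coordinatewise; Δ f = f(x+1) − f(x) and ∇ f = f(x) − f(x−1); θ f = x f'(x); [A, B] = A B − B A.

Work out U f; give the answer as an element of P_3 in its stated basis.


the image equals g(x) = (28/3)x^3 - 28x^2 + 25x - 10/3

∇ f = -(28/3)x^3 + 14x^2 - (19/3)x - 13/6
θ ∇ f = -28x^3 + 28x^2 - (19/3)x
θ f = -(28/3)x^4 + 3x^2 - 3x
∇ θ f = -(112/3)x^3 + 56x^2 - (94/3)x + 10/3
[θ, ∇] f = (28/3)x^3 - 28x^2 + 25x - 10/3


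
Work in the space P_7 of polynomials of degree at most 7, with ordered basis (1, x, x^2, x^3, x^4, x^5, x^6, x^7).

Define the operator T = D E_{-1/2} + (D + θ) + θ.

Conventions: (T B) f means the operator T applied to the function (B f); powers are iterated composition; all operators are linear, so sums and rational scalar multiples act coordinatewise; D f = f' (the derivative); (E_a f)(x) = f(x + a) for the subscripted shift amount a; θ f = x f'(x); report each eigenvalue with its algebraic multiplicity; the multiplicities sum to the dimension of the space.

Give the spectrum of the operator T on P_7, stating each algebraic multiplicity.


λ = 0 (multiplicity 1), λ = 2 (multiplicity 1), λ = 4 (multiplicity 1), λ = 6 (multiplicity 1), λ = 8 (multiplicity 1), λ = 10 (multiplicity 1), λ = 12 (multiplicity 1), λ = 14 (multiplicity 1)

image of 1: 0
image of x: 2x + 2
image of x^2: 4x^2 + 4x - 1
image of x^3: 6x^3 + 6x^2 - 3x + 3/4
image of x^4: 8x^4 + 8x^3 - 6x^2 + 3x - 1/2
image of x^5: 10x^5 + 10x^4 - 10x^3 + (15/2)x^2 - (5/2)x + 5/16
image of x^6: 12x^6 + 12x^5 - 15x^4 + 15x^3 - (15/2)x^2 + (15/8)x - 3/16
image of x^7: 14x^7 + 14x^6 - 21x^5 + (105/4)x^4 - (35/2)x^3 + (105/16)x^2 - (21/16)x + 7/64
the matrix is upper triangular; its diagonal is (0, 2, 4, 6, 8, 10, 12, 14)
for a triangular matrix the eigenvalues are the diagonal entries, with algebraic multiplicity their repetition count


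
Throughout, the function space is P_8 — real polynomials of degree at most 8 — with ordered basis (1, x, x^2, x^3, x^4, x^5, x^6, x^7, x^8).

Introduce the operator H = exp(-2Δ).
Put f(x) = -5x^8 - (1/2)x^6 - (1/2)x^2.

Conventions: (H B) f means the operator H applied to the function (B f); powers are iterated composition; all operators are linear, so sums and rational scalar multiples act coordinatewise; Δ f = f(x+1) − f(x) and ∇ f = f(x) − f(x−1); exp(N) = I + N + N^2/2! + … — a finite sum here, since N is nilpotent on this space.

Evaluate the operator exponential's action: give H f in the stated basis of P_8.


the image equals g(x) = -5x^8 + 80x^7 - (561/2)x^6 - 554x^5 + 2085x^4 + 3900x^3 - (7191/2)x^2 - 7076x - 464

order-1 term: 80x^7 + 280x^6 + 566x^5 + 715x^4 + 580x^3 + 295x^2 + 88x + 12
order-2 term: -560x^6 - 3360x^5 - 9830x^4 - 16920x^3 - 17570x^2 - 10260x - 2604
order-3 term: 2240x^5 + 16800x^4 + 56080x^3 + 101160x^2 + 96920x + 39000
order-4 term: -5600x^4 - 44800x^3 - 145720x^2 - 224480x - 136600
order-5 term: 8960x^3 + 67200x^2 + 179296x + 168240
order-6 term: -8960x^2 - 53760x - 85152
order-7 term: 5120x + 17920
order-8 term: -1280
the series for exp(-2Δ) f terminates at order 8
exp(-2Δ) f = -5x^8 + 80x^7 - (561/2)x^6 - 554x^5 + 2085x^4 + 3900x^3 - (7191/2)x^2 - 7076x - 464


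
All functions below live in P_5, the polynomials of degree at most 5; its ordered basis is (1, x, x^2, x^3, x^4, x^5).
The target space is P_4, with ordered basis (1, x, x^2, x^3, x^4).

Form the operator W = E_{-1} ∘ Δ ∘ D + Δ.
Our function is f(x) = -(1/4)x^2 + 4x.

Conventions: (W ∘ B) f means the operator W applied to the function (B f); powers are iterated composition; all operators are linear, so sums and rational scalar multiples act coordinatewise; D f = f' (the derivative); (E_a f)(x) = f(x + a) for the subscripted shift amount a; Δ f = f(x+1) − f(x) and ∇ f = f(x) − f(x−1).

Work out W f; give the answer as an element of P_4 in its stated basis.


the result is g(x) = -(1/2)x + 13/4

D f = -(1/2)x + 4
Δ D f = -1/2
E_{-1} Δ D f = -1/2
Δ f = -(1/2)x + 15/4
(E_{-1} ∘ Δ ∘ D + Δ) f = -(1/2)x + 13/4


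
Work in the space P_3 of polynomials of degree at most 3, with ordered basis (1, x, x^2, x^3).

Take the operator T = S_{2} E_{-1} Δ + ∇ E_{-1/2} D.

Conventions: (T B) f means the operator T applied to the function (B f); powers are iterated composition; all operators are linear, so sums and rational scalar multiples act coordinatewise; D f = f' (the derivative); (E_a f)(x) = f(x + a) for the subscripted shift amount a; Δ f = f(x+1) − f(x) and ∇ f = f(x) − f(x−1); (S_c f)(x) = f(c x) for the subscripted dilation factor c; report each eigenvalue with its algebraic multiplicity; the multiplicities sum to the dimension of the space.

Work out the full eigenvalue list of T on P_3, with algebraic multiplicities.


image of 1: 0
image of x: 1
image of x^2: 4x + 1
image of x^3: 12x^2 - 5
the matrix is upper triangular; its diagonal is (0, 0, 0, 0)
for a triangular matrix the eigenvalues are the diagonal entries, with algebraic multiplicity their repetition count

λ = 0 (multiplicity 4)
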